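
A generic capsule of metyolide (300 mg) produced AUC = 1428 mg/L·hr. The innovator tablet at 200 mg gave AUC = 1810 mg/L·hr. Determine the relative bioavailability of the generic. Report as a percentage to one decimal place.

F_rel = (AUC_test/D_test) / (AUC_ref/D_ref)
      = (1428/300) / (1810/200)
      = 4.76 / 9.05 = 0.5260 = 52.60%

F_rel = 52.6%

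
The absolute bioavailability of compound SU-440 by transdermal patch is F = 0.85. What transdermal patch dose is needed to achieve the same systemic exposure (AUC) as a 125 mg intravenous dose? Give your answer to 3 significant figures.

For equal systemic exposure: F × D_ev = D_iv
D_ev = D_iv / F = 125 / 0.85 = 147.059 mg

D_transdermal = 147 mg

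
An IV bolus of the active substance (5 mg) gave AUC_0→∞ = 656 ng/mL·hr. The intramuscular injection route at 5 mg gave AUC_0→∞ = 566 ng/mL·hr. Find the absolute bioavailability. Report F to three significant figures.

F = (AUC_ev / D_ev) / (AUC_iv / D_iv)
  = (566/5) / (656/5)
  = 113.2 / 131.2 = 0.8628

F = 0.863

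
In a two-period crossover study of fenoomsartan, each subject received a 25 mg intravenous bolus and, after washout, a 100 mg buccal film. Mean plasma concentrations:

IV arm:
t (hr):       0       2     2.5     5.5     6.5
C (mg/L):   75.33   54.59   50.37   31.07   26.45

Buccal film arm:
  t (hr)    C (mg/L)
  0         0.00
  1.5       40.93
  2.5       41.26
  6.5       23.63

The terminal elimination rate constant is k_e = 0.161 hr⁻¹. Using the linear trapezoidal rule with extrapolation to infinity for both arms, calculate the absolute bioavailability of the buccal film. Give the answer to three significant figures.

Trapezoidal AUC_0→6.5 (IV):
  [0→2]: (75.33+54.59)/2 × 2 = 129.92
  [2→2.5]: (54.59+50.37)/2 × 0.5 = 26.24
  [2.5→5.5]: (50.37+31.07)/2 × 3 = 122.16
  [5.5→6.5]: (31.07+26.45)/2 × 1 = 28.76
  Sum = 307.08 mg/L·hr
IV tail: 26.45/0.161 = 164.286; AUC_iv,0→∞ = 307.08 + 164.286 = 471.366 mg/L·hr
Trapezoidal AUC_0→6.5 (buccal film):
  [0→1.5]: (0.00+40.93)/2 × 1.5 = 30.6975
  [1.5→2.5]: (40.93+41.26)/2 × 1 = 41.095
  [2.5→6.5]: (41.26+23.63)/2 × 4 = 129.78
  Sum = 201.5725 mg/L·hr
buccal film tail: 23.63/0.161 = 146.770; AUC_ev,0→∞ = 201.5725 + 146.770 = 348.3425 mg/L·hr
F = (AUC_ev/D_ev)/(AUC_iv/D_iv) = (348.3425/100)/(471.366/25) = 3.483425/18.85464 = 0.1848

F = 0.185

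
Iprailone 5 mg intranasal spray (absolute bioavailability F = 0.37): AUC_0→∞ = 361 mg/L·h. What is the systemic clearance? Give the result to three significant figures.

CL = 0.00512 L/h

CL = F × Dose / AUC_0→∞
   = 0.37 × 5 / 361 = 0.00512465 L/h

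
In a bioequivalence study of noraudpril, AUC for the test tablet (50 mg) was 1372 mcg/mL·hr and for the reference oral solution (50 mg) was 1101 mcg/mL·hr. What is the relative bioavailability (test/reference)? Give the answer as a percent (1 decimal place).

F_rel = 124.6%

F_rel = (AUC_test/D_test) / (AUC_ref/D_ref)
      = (1372/50) / (1101/50)
      = 27.44 / 22.02 = 1.2461 = 124.61%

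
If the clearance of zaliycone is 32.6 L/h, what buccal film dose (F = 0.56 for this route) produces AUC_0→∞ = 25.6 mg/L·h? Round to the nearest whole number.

Dose = CL × AUC_0→∞ / F
     = 32.6 × 25.6 / 0.56 = 1490.29 mg

Dose = 1490 mg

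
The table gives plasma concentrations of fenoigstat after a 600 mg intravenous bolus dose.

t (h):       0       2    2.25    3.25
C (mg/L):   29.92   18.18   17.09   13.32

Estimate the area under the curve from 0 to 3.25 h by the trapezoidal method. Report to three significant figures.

AUC = 67.7 mg/L·h

Trapezoidal AUC_0→3.25:
  [0→2]: (29.92+18.18)/2 × 2 = 48.1
  [2→2.25]: (18.18+17.09)/2 × 0.25 = 4.40875
  [2.25→3.25]: (17.09+13.32)/2 × 1 = 15.205
  Sum = 67.71375 mg/L·h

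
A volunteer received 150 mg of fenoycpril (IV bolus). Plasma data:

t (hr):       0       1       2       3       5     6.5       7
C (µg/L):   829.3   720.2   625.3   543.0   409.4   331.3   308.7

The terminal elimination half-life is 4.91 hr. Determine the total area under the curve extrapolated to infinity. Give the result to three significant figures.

Trapezoidal AUC_0→7:
  [0→1]: (829.3+720.2)/2 × 1 = 774.75
  [1→2]: (720.2+625.3)/2 × 1 = 672.75
  [2→3]: (625.3+543.0)/2 × 1 = 584.15
  [3→5]: (543.0+409.4)/2 × 2 = 952.4
  [5→6.5]: (409.4+331.3)/2 × 1.5 = 555.525
  [6.5→7]: (331.3+308.7)/2 × 0.5 = 160.0
  Sum = 3699.575 µg/L·hr
k_e = ln2 / t½ = 0.693147 / 4.91 = 0.1412 hr^-1
Extrapolated tail: C_last / k_e = 308.7 / 0.1412 = 2186.261
AUC_0→∞ = 3699.575 + 2186.261 = 5885.836 µg/L·hr

AUC = 5890 µg/L·hr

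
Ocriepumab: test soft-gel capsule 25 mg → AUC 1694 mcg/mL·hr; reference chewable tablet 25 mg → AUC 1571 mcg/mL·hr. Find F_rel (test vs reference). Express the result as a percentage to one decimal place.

F_rel = (AUC_test/D_test) / (AUC_ref/D_ref)
      = (1694/25) / (1571/25)
      = 67.76 / 62.84 = 1.0783 = 107.83%

F_rel = 107.8%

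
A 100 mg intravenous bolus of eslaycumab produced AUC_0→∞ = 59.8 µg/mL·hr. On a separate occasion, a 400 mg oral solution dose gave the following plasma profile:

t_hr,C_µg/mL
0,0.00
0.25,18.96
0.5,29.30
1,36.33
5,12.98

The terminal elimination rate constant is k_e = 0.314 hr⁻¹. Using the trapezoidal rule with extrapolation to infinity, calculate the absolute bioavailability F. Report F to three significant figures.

Trapezoidal AUC_0→5 (oral solution):
  [0→0.25]: (0.00+18.96)/2 × 0.25 = 2.37
  [0.25→0.5]: (18.96+29.30)/2 × 0.25 = 6.0325
  [0.5→1]: (29.30+36.33)/2 × 0.5 = 16.4075
  [1→5]: (36.33+12.98)/2 × 4 = 98.62
  Sum = 123.43 µg/mL·hr
Tail: C_last/k_e = 12.98/0.314 = 41.338
AUC_0→∞ (oral solution) = 123.43 + 41.338 = 164.768 µg/mL·hr
F = (AUC_ev/D_ev)/(AUC_iv/D_iv) = (164.768/400)/(59.8/100) = 0.41192/0.598 = 0.6888

F = 0.689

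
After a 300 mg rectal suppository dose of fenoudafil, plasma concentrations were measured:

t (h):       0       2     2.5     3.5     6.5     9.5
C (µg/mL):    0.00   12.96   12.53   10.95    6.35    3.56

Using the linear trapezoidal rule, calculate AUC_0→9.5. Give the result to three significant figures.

Trapezoidal AUC_0→9.5:
  [0→2]: (0.00+12.96)/2 × 2 = 12.96
  [2→2.5]: (12.96+12.53)/2 × 0.5 = 6.3725
  [2.5→3.5]: (12.53+10.95)/2 × 1 = 11.74
  [3.5→6.5]: (10.95+6.35)/2 × 3 = 25.95
  [6.5→9.5]: (6.35+3.56)/2 × 3 = 14.865
  Sum = 71.8875 µg/mL·h

AUC = 71.9 µg/mL·h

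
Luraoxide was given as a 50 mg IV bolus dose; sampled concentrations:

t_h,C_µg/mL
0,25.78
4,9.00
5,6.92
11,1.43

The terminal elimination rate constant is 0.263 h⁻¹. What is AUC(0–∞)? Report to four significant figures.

AUC = 108.0 µg/mL·h

Trapezoidal AUC_0→11:
  [0→4]: (25.78+9.00)/2 × 4 = 69.56
  [4→5]: (9.00+6.92)/2 × 1 = 7.96
  [5→11]: (6.92+1.43)/2 × 6 = 25.05
  Sum = 102.57 µg/mL·h
Extrapolated tail: C_last / k_e = 1.43 / 0.263 = 5.437
AUC_0→∞ = 102.57 + 5.437 = 108.007 µg/mL·h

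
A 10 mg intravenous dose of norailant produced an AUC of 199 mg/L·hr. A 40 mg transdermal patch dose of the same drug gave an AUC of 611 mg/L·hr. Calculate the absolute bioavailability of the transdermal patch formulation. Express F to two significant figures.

F = (AUC_ev / D_ev) / (AUC_iv / D_iv)
  = (611/40) / (199/10)
  = 15.275 / 19.9 = 0.7676

F = 0.77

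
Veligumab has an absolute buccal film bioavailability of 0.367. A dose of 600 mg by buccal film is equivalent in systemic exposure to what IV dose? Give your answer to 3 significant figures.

D_iv = 220 mg

Systemic exposure from an extravascular dose = F × D_ev, so the equivalent IV dose is F × D_ev.
D_iv = F × D_ev = 0.367 × 600 = 220.2 mg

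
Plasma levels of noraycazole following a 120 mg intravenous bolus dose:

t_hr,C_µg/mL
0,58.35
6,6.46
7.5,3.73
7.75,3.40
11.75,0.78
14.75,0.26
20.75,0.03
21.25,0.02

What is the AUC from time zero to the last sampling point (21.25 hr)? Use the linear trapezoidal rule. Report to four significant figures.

Trapezoidal AUC_0→21.25:
  [0→6]: (58.35+6.46)/2 × 6 = 194.43
  [6→7.5]: (6.46+3.73)/2 × 1.5 = 7.6425
  [7.5→7.75]: (3.73+3.40)/2 × 0.25 = 0.89125
  [7.75→11.75]: (3.40+0.78)/2 × 4 = 8.36
  [11.75→14.75]: (0.78+0.26)/2 × 3 = 1.56
  [14.75→20.75]: (0.26+0.03)/2 × 6 = 0.87
  [20.75→21.25]: (0.03+0.02)/2 × 0.5 = 0.0125
  Sum = 213.76625 µg/mL·hr

AUC = 213.8 µg/mL·hr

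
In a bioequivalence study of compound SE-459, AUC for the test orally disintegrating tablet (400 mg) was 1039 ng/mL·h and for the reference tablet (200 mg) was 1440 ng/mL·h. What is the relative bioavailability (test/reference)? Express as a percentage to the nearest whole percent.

F_rel = (AUC_test/D_test) / (AUC_ref/D_ref)
      = (1039/400) / (1440/200)
      = 2.5975 / 7.2 = 0.3608 = 36.08%

F_rel = 36%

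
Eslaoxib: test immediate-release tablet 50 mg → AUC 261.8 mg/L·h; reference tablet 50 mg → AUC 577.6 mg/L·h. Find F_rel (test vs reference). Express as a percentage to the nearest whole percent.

F_rel = 45%

F_rel = (AUC_test/D_test) / (AUC_ref/D_ref)
      = (261.8/50) / (577.6/50)
      = 5.236 / 11.552 = 0.4533 = 45.33%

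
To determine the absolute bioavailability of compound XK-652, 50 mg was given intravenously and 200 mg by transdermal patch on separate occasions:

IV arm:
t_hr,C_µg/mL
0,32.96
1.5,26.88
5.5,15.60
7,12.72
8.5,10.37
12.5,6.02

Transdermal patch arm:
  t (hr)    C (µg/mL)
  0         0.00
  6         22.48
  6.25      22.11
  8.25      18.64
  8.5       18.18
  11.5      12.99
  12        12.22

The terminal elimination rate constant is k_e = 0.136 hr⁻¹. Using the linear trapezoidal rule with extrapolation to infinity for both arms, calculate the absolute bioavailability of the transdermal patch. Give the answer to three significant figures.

F = 0.266

Trapezoidal AUC_0→12.5 (IV):
  [0→1.5]: (32.96+26.88)/2 × 1.5 = 44.88
  [1.5→5.5]: (26.88+15.60)/2 × 4 = 84.96
  [5.5→7]: (15.60+12.72)/2 × 1.5 = 21.24
  [7→8.5]: (12.72+10.37)/2 × 1.5 = 17.3175
  [8.5→12.5]: (10.37+6.02)/2 × 4 = 32.78
  Sum = 201.1775 µg/mL·hr
IV tail: 6.02/0.136 = 44.265; AUC_iv,0→∞ = 201.1775 + 44.265 = 245.4425 µg/mL·hr
Trapezoidal AUC_0→12 (transdermal patch):
  [0→6]: (0.00+22.48)/2 × 6 = 67.44
  [6→6.25]: (22.48+22.11)/2 × 0.25 = 5.57375
  [6.25→8.25]: (22.11+18.64)/2 × 2 = 40.75
  [8.25→8.5]: (18.64+18.18)/2 × 0.25 = 4.6025
  [8.5→11.5]: (18.18+12.99)/2 × 3 = 46.755
  [11.5→12]: (12.99+12.22)/2 × 0.5 = 6.3025
  Sum = 171.42375 µg/mL·hr
transdermal patch tail: 12.22/0.136 = 89.853; AUC_ev,0→∞ = 171.42375 + 89.853 = 261.27675 µg/mL·hr
F = (AUC_ev/D_ev)/(AUC_iv/D_iv) = (261.27675/200)/(245.4425/50) = 1.30638/4.90885 = 0.2661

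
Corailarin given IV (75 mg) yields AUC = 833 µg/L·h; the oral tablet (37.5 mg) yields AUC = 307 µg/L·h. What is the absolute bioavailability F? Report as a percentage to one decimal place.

F = 73.7%

F = (AUC_ev / D_ev) / (AUC_iv / D_iv)
  = (307/37.5) / (833/75)
  = 8.18667 / 11.1067 = 0.7371
  = 73.71%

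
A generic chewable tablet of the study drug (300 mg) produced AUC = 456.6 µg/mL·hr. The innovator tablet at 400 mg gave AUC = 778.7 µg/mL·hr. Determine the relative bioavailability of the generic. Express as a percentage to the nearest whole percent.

F_rel = (AUC_test/D_test) / (AUC_ref/D_ref)
      = (456.6/300) / (778.7/400)
      = 1.522 / 1.94675 = 0.7818 = 78.18%

F_rel = 78%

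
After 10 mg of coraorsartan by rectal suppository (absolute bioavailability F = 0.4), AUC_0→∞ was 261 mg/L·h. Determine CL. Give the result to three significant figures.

CL = 0.0153 L/h

CL = F × Dose / AUC_0→∞
   = 0.4 × 10 / 261 = 0.0153257 L/h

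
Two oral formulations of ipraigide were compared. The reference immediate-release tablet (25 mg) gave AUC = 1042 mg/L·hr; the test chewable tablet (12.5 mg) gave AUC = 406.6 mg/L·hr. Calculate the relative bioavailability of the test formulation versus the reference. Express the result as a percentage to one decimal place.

F_rel = (AUC_test/D_test) / (AUC_ref/D_ref)
      = (406.6/12.5) / (1042/25)
      = 32.528 / 41.68 = 0.7804 = 78.04%

F_rel = 78.0%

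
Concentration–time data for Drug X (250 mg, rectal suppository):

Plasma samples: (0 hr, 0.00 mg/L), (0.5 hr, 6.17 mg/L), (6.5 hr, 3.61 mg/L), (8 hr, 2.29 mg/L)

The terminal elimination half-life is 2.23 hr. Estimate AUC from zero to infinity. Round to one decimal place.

Trapezoidal AUC_0→8:
  [0→0.5]: (0.00+6.17)/2 × 0.5 = 1.5425
  [0.5→6.5]: (6.17+3.61)/2 × 6 = 29.34
  [6.5→8]: (3.61+2.29)/2 × 1.5 = 4.425
  Sum = 35.3075 mg/L·hr
k_e = ln2 / t½ = 0.693147 / 2.23 = 0.3108 hr^-1
Extrapolated tail: C_last / k_e = 2.29 / 0.3108 = 7.368
AUC_0→∞ = 35.3075 + 7.368 = 42.6755 mg/L·hr

AUC = 42.7 mg/L·hr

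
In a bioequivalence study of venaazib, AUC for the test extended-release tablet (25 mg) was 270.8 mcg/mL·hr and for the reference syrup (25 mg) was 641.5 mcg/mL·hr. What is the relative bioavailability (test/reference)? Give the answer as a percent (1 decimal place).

F_rel = 42.2%

F_rel = (AUC_test/D_test) / (AUC_ref/D_ref)
      = (270.8/25) / (641.5/25)
      = 10.832 / 25.66 = 0.4221 = 42.21%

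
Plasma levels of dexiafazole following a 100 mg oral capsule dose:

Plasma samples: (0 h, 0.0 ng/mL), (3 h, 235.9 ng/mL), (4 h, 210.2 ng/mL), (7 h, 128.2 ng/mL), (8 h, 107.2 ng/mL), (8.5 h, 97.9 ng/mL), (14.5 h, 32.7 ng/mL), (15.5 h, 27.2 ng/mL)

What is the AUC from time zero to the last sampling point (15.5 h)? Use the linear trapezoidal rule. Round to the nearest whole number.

Trapezoidal AUC_0→15.5:
  [0→3]: (0.0+235.9)/2 × 3 = 353.85
  [3→4]: (235.9+210.2)/2 × 1 = 223.05
  [4→7]: (210.2+128.2)/2 × 3 = 507.6
  [7→8]: (128.2+107.2)/2 × 1 = 117.7
  [8→8.5]: (107.2+97.9)/2 × 0.5 = 51.275
  [8.5→14.5]: (97.9+32.7)/2 × 6 = 391.8
  [14.5→15.5]: (32.7+27.2)/2 × 1 = 29.95
  Sum = 1675.225 ng/mL·h

AUC = 1675 ng/mL·h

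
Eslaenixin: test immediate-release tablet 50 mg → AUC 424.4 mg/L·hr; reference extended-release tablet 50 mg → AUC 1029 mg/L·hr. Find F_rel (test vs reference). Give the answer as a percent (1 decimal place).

F_rel = 41.2%

F_rel = (AUC_test/D_test) / (AUC_ref/D_ref)
      = (424.4/50) / (1029/50)
      = 8.488 / 20.58 = 0.4124 = 41.24%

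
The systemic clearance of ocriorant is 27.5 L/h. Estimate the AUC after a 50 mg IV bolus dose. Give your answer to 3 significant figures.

AUC = 1.82 mg/L·h

AUC_0→∞ = Dose_iv / CL
        = 50 / 27.5 = 1.81818 mg/L·h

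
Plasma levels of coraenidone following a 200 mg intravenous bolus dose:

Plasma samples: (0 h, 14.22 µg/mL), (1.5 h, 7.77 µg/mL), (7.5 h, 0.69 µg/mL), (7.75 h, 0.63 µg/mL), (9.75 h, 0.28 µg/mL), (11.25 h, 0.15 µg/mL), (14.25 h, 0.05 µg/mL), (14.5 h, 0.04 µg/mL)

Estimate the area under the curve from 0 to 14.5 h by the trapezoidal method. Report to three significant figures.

Trapezoidal AUC_0→14.5:
  [0→1.5]: (14.22+7.77)/2 × 1.5 = 16.4925
  [1.5→7.5]: (7.77+0.69)/2 × 6 = 25.38
  [7.5→7.75]: (0.69+0.63)/2 × 0.25 = 0.165
  [7.75→9.75]: (0.63+0.28)/2 × 2 = 0.91
  [9.75→11.25]: (0.28+0.15)/2 × 1.5 = 0.3225
  [11.25→14.25]: (0.15+0.05)/2 × 3 = 0.3
  [14.25→14.5]: (0.05+0.04)/2 × 0.25 = 0.01125
  Sum = 43.58125 µg/mL·h

AUC = 43.6 µg/mL·h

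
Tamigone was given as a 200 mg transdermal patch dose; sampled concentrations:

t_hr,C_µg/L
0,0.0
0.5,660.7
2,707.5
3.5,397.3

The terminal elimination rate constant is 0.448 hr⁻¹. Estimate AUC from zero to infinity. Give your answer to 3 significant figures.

AUC = 2910 µg/L·hr

Trapezoidal AUC_0→3.5:
  [0→0.5]: (0.0+660.7)/2 × 0.5 = 165.175
  [0.5→2]: (660.7+707.5)/2 × 1.5 = 1026.15
  [2→3.5]: (707.5+397.3)/2 × 1.5 = 828.6
  Sum = 2019.925 µg/L·hr
Extrapolated tail: C_last / k_e = 397.3 / 0.448 = 886.830
AUC_0→∞ = 2019.925 + 886.830 = 2906.755 µg/L·hr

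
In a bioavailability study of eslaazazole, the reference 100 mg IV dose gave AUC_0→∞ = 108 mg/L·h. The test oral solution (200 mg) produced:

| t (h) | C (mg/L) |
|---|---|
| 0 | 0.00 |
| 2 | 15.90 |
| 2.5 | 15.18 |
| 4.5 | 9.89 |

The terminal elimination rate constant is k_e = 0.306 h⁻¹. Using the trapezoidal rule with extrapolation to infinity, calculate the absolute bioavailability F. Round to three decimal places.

Trapezoidal AUC_0→4.5 (oral solution):
  [0→2]: (0.00+15.90)/2 × 2 = 15.9
  [2→2.5]: (15.90+15.18)/2 × 0.5 = 7.77
  [2.5→4.5]: (15.18+9.89)/2 × 2 = 25.07
  Sum = 48.74 mg/L·h
Tail: C_last/k_e = 9.89/0.306 = 32.320
AUC_0→∞ (oral solution) = 48.74 + 32.320 = 81.06 mg/L·h
F = (AUC_ev/D_ev)/(AUC_iv/D_iv) = (81.06/200)/(108/100) = 0.4053/1.08 = 0.3753

F = 0.375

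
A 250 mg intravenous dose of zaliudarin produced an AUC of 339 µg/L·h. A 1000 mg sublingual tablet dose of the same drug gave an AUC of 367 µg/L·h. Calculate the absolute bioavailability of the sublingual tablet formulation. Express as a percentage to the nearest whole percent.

F = (AUC_ev / D_ev) / (AUC_iv / D_iv)
  = (367/1000) / (339/250)
  = 0.367 / 1.356 = 0.2706
  = 27.06%

F = 27%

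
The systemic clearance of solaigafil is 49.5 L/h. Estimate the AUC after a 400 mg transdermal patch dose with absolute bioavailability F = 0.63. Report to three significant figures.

AUC = 5.09 mg/L·h

AUC_0→∞ = F × Dose / CL
        = 0.63 × 400 / 49.5 = 5.09091 mg/L·h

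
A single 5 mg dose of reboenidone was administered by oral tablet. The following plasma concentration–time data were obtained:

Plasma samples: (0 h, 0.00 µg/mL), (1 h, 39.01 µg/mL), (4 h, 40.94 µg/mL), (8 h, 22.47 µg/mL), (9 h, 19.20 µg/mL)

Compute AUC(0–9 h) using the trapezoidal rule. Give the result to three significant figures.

Trapezoidal AUC_0→9:
  [0→1]: (0.00+39.01)/2 × 1 = 19.505
  [1→4]: (39.01+40.94)/2 × 3 = 119.925
  [4→8]: (40.94+22.47)/2 × 4 = 126.82
  [8→9]: (22.47+19.20)/2 × 1 = 20.835
  Sum = 287.085 µg/mL·h

AUC = 287 µg/mL·h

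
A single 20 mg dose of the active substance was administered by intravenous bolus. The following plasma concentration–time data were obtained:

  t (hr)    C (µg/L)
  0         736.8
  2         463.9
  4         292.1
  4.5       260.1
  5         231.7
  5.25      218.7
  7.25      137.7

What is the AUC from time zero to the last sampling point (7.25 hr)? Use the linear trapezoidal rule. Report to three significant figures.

AUC = 2630 µg/L·hr

Trapezoidal AUC_0→7.25:
  [0→2]: (736.8+463.9)/2 × 2 = 1200.7
  [2→4]: (463.9+292.1)/2 × 2 = 756.0
  [4→4.5]: (292.1+260.1)/2 × 0.5 = 138.05
  [4.5→5]: (260.1+231.7)/2 × 0.5 = 122.95
  [5→5.25]: (231.7+218.7)/2 × 0.25 = 56.3
  [5.25→7.25]: (218.7+137.7)/2 × 2 = 356.4
  Sum = 2630.4 µg/L·hr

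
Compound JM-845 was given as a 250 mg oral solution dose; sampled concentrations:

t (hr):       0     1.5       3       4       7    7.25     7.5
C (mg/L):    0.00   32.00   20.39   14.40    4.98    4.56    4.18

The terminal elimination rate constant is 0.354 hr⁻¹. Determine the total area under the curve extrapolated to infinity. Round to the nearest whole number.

Trapezoidal AUC_0→7.5:
  [0→1.5]: (0.00+32.00)/2 × 1.5 = 24.0
  [1.5→3]: (32.00+20.39)/2 × 1.5 = 39.2925
  [3→4]: (20.39+14.40)/2 × 1 = 17.395
  [4→7]: (14.40+4.98)/2 × 3 = 29.07
  [7→7.25]: (4.98+4.56)/2 × 0.25 = 1.1925
  [7.25→7.5]: (4.56+4.18)/2 × 0.25 = 1.0925
  Sum = 112.0425 mg/L·hr
Extrapolated tail: C_last / k_e = 4.18 / 0.354 = 11.808
AUC_0→∞ = 112.0425 + 11.808 = 123.8505 mg/L·hr

AUC = 124 mg/L·hr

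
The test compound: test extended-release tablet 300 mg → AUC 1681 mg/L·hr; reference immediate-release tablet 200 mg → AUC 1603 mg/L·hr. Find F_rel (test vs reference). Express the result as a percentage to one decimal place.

F_rel = 69.9%

F_rel = (AUC_test/D_test) / (AUC_ref/D_ref)
      = (1681/300) / (1603/200)
      = 5.60333 / 8.015 = 0.6991 = 69.91%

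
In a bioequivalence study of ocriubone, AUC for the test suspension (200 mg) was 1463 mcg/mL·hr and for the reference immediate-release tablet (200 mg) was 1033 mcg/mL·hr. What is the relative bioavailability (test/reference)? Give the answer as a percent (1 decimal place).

F_rel = 141.6%

F_rel = (AUC_test/D_test) / (AUC_ref/D_ref)
      = (1463/200) / (1033/200)
      = 7.315 / 5.165 = 1.4163 = 141.63%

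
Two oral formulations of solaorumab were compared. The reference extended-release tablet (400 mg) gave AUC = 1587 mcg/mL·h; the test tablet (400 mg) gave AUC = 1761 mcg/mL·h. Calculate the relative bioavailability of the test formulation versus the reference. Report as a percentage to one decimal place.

F_rel = (AUC_test/D_test) / (AUC_ref/D_ref)
      = (1761/400) / (1587/400)
      = 4.4025 / 3.9675 = 1.1096 = 110.96%

F_rel = 111.0%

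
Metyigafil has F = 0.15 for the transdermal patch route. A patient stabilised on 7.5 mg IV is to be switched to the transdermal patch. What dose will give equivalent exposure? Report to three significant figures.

D_transdermal = 50.0 mg

For equal systemic exposure: F × D_ev = D_iv
D_ev = D_iv / F = 7.5 / 0.15 = 50 mg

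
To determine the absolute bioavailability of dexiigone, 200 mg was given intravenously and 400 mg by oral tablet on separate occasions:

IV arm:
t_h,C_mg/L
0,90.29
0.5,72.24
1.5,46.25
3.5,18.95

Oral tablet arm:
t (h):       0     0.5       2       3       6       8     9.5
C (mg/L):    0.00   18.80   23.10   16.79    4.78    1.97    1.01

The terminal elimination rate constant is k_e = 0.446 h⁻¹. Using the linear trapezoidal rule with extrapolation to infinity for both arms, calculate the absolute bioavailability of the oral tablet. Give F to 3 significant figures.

F = 0.240

Trapezoidal AUC_0→3.5 (IV):
  [0→0.5]: (90.29+72.24)/2 × 0.5 = 40.6325
  [0.5→1.5]: (72.24+46.25)/2 × 1 = 59.245
  [1.5→3.5]: (46.25+18.95)/2 × 2 = 65.2
  Sum = 165.0775 mg/L·h
IV tail: 18.95/0.446 = 42.489; AUC_iv,0→∞ = 165.0775 + 42.489 = 207.5665 mg/L·h
Trapezoidal AUC_0→9.5 (oral tablet):
  [0→0.5]: (0.00+18.80)/2 × 0.5 = 4.7
  [0.5→2]: (18.80+23.10)/2 × 1.5 = 31.425
  [2→3]: (23.10+16.79)/2 × 1 = 19.945
  [3→6]: (16.79+4.78)/2 × 3 = 32.355
  [6→8]: (4.78+1.97)/2 × 2 = 6.75
  [8→9.5]: (1.97+1.01)/2 × 1.5 = 2.235
  Sum = 97.41 mg/L·h
oral tablet tail: 1.01/0.446 = 2.265; AUC_ev,0→∞ = 97.41 + 2.265 = 99.675 mg/L·h
F = (AUC_ev/D_ev)/(AUC_iv/D_iv) = (99.675/400)/(207.5665/200) = 0.2491875/1.0378325 = 0.2401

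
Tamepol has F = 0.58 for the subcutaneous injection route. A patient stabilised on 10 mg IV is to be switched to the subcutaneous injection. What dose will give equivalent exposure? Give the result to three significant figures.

For equal systemic exposure: F × D_ev = D_iv
D_ev = D_iv / F = 10 / 0.58 = 17.2414 mg

D_subcutaneous = 17.2 mg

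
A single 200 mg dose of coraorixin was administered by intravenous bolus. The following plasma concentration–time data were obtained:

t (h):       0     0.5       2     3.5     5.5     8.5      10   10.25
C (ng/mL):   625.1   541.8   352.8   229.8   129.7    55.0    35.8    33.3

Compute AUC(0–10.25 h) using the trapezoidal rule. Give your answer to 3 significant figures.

Trapezoidal AUC_0→10.25:
  [0→0.5]: (625.1+541.8)/2 × 0.5 = 291.725
  [0.5→2]: (541.8+352.8)/2 × 1.5 = 670.95
  [2→3.5]: (352.8+229.8)/2 × 1.5 = 436.95
  [3.5→5.5]: (229.8+129.7)/2 × 2 = 359.5
  [5.5→8.5]: (129.7+55.0)/2 × 3 = 277.05
  [8.5→10]: (55.0+35.8)/2 × 1.5 = 68.1
  [10→10.25]: (35.8+33.3)/2 × 0.25 = 8.6375
  Sum = 2112.9125 ng/mL·h

AUC = 2110 ng/mL·h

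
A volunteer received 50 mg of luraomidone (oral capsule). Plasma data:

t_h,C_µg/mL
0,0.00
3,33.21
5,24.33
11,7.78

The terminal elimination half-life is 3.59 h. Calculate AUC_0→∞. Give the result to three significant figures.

AUC = 244 µg/mL·h

Trapezoidal AUC_0→11:
  [0→3]: (0.00+33.21)/2 × 3 = 49.815
  [3→5]: (33.21+24.33)/2 × 2 = 57.54
  [5→11]: (24.33+7.78)/2 × 6 = 96.33
  Sum = 203.685 µg/mL·h
k_e = ln2 / t½ = 0.693147 / 3.59 = 0.1931 h^-1
Extrapolated tail: C_last / k_e = 7.78 / 0.1931 = 40.290
AUC_0→∞ = 203.685 + 40.290 = 243.975 µg/mL·h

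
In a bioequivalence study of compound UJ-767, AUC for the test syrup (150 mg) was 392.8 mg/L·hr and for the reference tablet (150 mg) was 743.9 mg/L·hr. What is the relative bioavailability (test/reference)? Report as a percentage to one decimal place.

F_rel = (AUC_test/D_test) / (AUC_ref/D_ref)
      = (392.8/150) / (743.9/150)
      = 2.61867 / 4.95933 = 0.5280 = 52.80%

F_rel = 52.8%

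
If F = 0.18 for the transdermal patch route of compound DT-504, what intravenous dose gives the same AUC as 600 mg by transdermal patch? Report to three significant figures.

Systemic exposure from an extravascular dose = F × D_ev, so the equivalent IV dose is F × D_ev.
D_iv = F × D_ev = 0.18 × 600 = 108 mg

D_iv = 108 mg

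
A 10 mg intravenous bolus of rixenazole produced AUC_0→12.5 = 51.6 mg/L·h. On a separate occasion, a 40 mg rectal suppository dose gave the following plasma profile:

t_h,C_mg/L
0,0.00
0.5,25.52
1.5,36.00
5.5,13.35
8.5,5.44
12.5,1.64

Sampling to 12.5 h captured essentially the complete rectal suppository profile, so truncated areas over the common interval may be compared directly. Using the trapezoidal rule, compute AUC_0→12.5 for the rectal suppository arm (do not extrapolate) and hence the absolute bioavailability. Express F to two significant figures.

Trapezoidal AUC_0→12.5 (rectal suppository):
  [0→0.5]: (0.00+25.52)/2 × 0.5 = 6.38
  [0.5→1.5]: (25.52+36.00)/2 × 1 = 30.76
  [1.5→5.5]: (36.00+13.35)/2 × 4 = 98.7
  [5.5→8.5]: (13.35+5.44)/2 × 3 = 28.185
  [8.5→12.5]: (5.44+1.64)/2 × 4 = 14.16
  Sum = 178.185 mg/L·h
F = (AUC_ev/D_ev)/(AUC_iv/D_iv) = (178.185/40)/(51.6/10) = 4.454625/5.16 = 0.8633

F = 0.86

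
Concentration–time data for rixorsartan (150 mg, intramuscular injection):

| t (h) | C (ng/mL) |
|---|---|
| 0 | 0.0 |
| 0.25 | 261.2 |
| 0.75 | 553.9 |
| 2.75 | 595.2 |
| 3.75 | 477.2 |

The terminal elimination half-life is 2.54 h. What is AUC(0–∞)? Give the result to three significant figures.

Trapezoidal AUC_0→3.75:
  [0→0.25]: (0.0+261.2)/2 × 0.25 = 32.65
  [0.25→0.75]: (261.2+553.9)/2 × 0.5 = 203.775
  [0.75→2.75]: (553.9+595.2)/2 × 2 = 1149.1
  [2.75→3.75]: (595.2+477.2)/2 × 1 = 536.2
  Sum = 1921.725 ng/mL·h
k_e = ln2 / t½ = 0.693147 / 2.54 = 0.2729 h^-1
Extrapolated tail: C_last / k_e = 477.2 / 0.2729 = 1748.626
AUC_0→∞ = 1921.725 + 1748.626 = 3670.351 ng/mL·h

AUC = 3670 ng/mL·h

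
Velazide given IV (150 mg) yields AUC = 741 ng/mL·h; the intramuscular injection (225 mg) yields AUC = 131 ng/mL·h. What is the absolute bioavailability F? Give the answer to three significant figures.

F = 0.118

F = (AUC_ev / D_ev) / (AUC_iv / D_iv)
  = (131/225) / (741/150)
  = 0.582222 / 4.94 = 0.1179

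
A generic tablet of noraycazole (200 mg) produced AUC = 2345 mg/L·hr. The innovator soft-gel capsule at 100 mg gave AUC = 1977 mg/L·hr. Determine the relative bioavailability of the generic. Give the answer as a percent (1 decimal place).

F_rel = 59.3%

F_rel = (AUC_test/D_test) / (AUC_ref/D_ref)
      = (2345/200) / (1977/100)
      = 11.725 / 19.77 = 0.5931 = 59.31%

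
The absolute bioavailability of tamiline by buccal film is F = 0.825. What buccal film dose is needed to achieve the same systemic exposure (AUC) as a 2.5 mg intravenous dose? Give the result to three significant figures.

D_buccal = 3.03 mg

For equal systemic exposure: F × D_ev = D_iv
D_ev = D_iv / F = 2.5 / 0.825 = 3.0303 mg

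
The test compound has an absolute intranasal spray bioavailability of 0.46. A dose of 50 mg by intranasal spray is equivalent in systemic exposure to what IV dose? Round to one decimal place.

Systemic exposure from an extravascular dose = F × D_ev, so the equivalent IV dose is F × D_ev.
D_iv = F × D_ev = 0.46 × 50 = 23 mg

D_iv = 23.0 mg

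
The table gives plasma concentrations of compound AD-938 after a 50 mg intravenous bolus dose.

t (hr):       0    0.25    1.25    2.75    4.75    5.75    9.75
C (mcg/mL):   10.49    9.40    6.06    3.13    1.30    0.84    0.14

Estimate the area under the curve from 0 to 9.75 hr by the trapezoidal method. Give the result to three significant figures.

AUC = 24.6 mcg/mL·hr

Trapezoidal AUC_0→9.75:
  [0→0.25]: (10.49+9.40)/2 × 0.25 = 2.48625
  [0.25→1.25]: (9.40+6.06)/2 × 1 = 7.73
  [1.25→2.75]: (6.06+3.13)/2 × 1.5 = 6.8925
  [2.75→4.75]: (3.13+1.30)/2 × 2 = 4.43
  [4.75→5.75]: (1.30+0.84)/2 × 1 = 1.07
  [5.75→9.75]: (0.84+0.14)/2 × 4 = 1.96
  Sum = 24.56875 mcg/mL·hr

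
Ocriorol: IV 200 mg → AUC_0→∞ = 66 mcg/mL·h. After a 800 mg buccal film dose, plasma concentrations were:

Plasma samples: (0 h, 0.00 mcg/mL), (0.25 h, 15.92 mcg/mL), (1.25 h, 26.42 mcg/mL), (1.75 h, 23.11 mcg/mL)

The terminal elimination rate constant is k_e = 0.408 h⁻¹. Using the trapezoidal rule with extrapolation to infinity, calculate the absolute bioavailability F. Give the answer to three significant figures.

Trapezoidal AUC_0→1.75 (buccal film):
  [0→0.25]: (0.00+15.92)/2 × 0.25 = 1.99
  [0.25→1.25]: (15.92+26.42)/2 × 1 = 21.17
  [1.25→1.75]: (26.42+23.11)/2 × 0.5 = 12.3825
  Sum = 35.5425 mcg/mL·h
Tail: C_last/k_e = 23.11/0.408 = 56.642
AUC_0→∞ (buccal film) = 35.5425 + 56.642 = 92.1845 mcg/mL·h
F = (AUC_ev/D_ev)/(AUC_iv/D_iv) = (92.1845/800)/(66/200) = 0.115231/0.33 = 0.3492

F = 0.349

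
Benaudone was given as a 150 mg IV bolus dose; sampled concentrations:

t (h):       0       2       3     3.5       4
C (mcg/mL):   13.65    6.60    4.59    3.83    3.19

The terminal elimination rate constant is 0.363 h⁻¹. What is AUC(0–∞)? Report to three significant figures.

AUC = 38.5 mcg/mL·h

Trapezoidal AUC_0→4:
  [0→2]: (13.65+6.60)/2 × 2 = 20.25
  [2→3]: (6.60+4.59)/2 × 1 = 5.595
  [3→3.5]: (4.59+3.83)/2 × 0.5 = 2.105
  [3.5→4]: (3.83+3.19)/2 × 0.5 = 1.755
  Sum = 29.705 mcg/mL·h
Extrapolated tail: C_last / k_e = 3.19 / 0.363 = 8.788
AUC_0→∞ = 29.705 + 8.788 = 38.493 mcg/mL·h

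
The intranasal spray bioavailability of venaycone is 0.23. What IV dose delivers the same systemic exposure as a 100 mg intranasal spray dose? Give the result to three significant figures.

Systemic exposure from an extravascular dose = F × D_ev, so the equivalent IV dose is F × D_ev.
D_iv = F × D_ev = 0.23 × 100 = 23 mg

D_iv = 23.0 mg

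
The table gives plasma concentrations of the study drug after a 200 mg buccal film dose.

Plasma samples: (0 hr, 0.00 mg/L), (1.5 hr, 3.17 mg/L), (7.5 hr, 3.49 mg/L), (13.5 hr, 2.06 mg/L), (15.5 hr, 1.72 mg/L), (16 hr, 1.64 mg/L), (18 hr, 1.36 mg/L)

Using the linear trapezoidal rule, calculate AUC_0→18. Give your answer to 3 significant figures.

AUC = 46.6 mg/L·hr

Trapezoidal AUC_0→18:
  [0→1.5]: (0.00+3.17)/2 × 1.5 = 2.3775
  [1.5→7.5]: (3.17+3.49)/2 × 6 = 19.98
  [7.5→13.5]: (3.49+2.06)/2 × 6 = 16.65
  [13.5→15.5]: (2.06+1.72)/2 × 2 = 3.78
  [15.5→16]: (1.72+1.64)/2 × 0.5 = 0.84
  [16→18]: (1.64+1.36)/2 × 2 = 3.0
  Sum = 46.6275 mg/L·hr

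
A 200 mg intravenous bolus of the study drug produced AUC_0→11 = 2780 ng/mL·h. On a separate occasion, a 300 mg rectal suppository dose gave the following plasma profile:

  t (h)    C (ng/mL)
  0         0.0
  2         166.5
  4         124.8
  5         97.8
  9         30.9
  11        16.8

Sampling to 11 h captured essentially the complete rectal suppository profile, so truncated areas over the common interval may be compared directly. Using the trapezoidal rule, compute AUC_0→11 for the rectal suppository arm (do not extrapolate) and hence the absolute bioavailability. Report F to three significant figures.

F = 0.210

Trapezoidal AUC_0→11 (rectal suppository):
  [0→2]: (0.0+166.5)/2 × 2 = 166.5
  [2→4]: (166.5+124.8)/2 × 2 = 291.3
  [4→5]: (124.8+97.8)/2 × 1 = 111.3
  [5→9]: (97.8+30.9)/2 × 4 = 257.4
  [9→11]: (30.9+16.8)/2 × 2 = 47.7
  Sum = 874.2 ng/mL·h
F = (AUC_ev/D_ev)/(AUC_iv/D_iv) = (874.2/300)/(2780/200) = 2.914/13.9 = 0.2096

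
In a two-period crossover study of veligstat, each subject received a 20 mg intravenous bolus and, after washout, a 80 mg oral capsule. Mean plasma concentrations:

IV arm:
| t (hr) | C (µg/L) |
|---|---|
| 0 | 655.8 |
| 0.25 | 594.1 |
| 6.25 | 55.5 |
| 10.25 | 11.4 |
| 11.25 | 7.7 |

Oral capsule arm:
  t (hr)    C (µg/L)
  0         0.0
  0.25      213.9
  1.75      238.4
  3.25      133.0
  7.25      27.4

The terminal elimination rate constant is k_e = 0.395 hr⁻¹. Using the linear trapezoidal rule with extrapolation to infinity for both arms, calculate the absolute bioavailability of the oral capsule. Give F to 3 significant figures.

F = 0.114

Trapezoidal AUC_0→11.25 (IV):
  [0→0.25]: (655.8+594.1)/2 × 0.25 = 156.2375
  [0.25→6.25]: (594.1+55.5)/2 × 6 = 1948.8
  [6.25→10.25]: (55.5+11.4)/2 × 4 = 133.8
  [10.25→11.25]: (11.4+7.7)/2 × 1 = 9.55
  Sum = 2248.3875 µg/L·hr
IV tail: 7.7/0.395 = 19.494; AUC_iv,0→∞ = 2248.3875 + 19.494 = 2267.8815 µg/L·hr
Trapezoidal AUC_0→7.25 (oral capsule):
  [0→0.25]: (0.0+213.9)/2 × 0.25 = 26.7375
  [0.25→1.75]: (213.9+238.4)/2 × 1.5 = 339.225
  [1.75→3.25]: (238.4+133.0)/2 × 1.5 = 278.55
  [3.25→7.25]: (133.0+27.4)/2 × 4 = 320.8
  Sum = 965.3125 µg/L·hr
oral capsule tail: 27.4/0.395 = 69.367; AUC_ev,0→∞ = 965.3125 + 69.367 = 1034.6795 µg/L·hr
F = (AUC_ev/D_ev)/(AUC_iv/D_iv) = (1034.6795/80)/(2267.8815/20) = 12.9335/113.394 = 0.1141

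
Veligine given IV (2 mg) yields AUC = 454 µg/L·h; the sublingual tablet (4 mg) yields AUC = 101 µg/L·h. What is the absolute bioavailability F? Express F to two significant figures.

F = 0.11

F = (AUC_ev / D_ev) / (AUC_iv / D_iv)
  = (101/4) / (454/2)
  = 25.25 / 227 = 0.1112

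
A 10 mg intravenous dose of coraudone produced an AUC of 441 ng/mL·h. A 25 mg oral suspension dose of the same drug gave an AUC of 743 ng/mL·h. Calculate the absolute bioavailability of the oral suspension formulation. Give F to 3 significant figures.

F = 0.674

F = (AUC_ev / D_ev) / (AUC_iv / D_iv)
  = (743/25) / (441/10)
  = 29.72 / 44.1 = 0.6739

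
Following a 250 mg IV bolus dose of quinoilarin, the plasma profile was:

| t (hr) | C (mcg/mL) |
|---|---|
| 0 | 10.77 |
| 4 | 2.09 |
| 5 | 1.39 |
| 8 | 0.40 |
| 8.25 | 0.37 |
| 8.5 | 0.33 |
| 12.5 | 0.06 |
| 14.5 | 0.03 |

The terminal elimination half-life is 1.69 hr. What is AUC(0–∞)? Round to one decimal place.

Trapezoidal AUC_0→14.5:
  [0→4]: (10.77+2.09)/2 × 4 = 25.72
  [4→5]: (2.09+1.39)/2 × 1 = 1.74
  [5→8]: (1.39+0.40)/2 × 3 = 2.685
  [8→8.25]: (0.40+0.37)/2 × 0.25 = 0.09625
  [8.25→8.5]: (0.37+0.33)/2 × 0.25 = 0.0875
  [8.5→12.5]: (0.33+0.06)/2 × 4 = 0.78
  [12.5→14.5]: (0.06+0.03)/2 × 2 = 0.09
  Sum = 31.19875 mcg/mL·hr
k_e = ln2 / t½ = 0.693147 / 1.69 = 0.4101 hr^-1
Extrapolated tail: C_last / k_e = 0.03 / 0.4101 = 0.073
AUC_0→∞ = 31.19875 + 0.073 = 31.27175 mcg/mL·hr

AUC = 31.3 mcg/mL·hr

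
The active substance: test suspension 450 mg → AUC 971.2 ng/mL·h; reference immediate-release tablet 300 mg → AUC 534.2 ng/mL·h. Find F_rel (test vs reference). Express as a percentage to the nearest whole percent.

F_rel = (AUC_test/D_test) / (AUC_ref/D_ref)
      = (971.2/450) / (534.2/300)
      = 2.15822 / 1.78067 = 1.2120 = 121.20%

F_rel = 121%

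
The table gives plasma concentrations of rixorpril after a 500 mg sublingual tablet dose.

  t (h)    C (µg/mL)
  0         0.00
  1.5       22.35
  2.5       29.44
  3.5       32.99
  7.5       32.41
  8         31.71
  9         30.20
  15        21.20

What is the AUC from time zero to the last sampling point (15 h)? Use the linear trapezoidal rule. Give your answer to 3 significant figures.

Trapezoidal AUC_0→15:
  [0→1.5]: (0.00+22.35)/2 × 1.5 = 16.7625
  [1.5→2.5]: (22.35+29.44)/2 × 1 = 25.895
  [2.5→3.5]: (29.44+32.99)/2 × 1 = 31.215
  [3.5→7.5]: (32.99+32.41)/2 × 4 = 130.8
  [7.5→8]: (32.41+31.71)/2 × 0.5 = 16.03
  [8→9]: (31.71+30.20)/2 × 1 = 30.955
  [9→15]: (30.20+21.20)/2 × 6 = 154.2
  Sum = 405.8575 µg/mL·h

AUC = 406 µg/mL·h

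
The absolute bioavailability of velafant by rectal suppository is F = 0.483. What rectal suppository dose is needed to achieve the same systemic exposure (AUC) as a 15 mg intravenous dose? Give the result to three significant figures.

D_rectal = 31.1 mg

For equal systemic exposure: F × D_ev = D_iv
D_ev = D_iv / F = 15 / 0.483 = 31.0559 mg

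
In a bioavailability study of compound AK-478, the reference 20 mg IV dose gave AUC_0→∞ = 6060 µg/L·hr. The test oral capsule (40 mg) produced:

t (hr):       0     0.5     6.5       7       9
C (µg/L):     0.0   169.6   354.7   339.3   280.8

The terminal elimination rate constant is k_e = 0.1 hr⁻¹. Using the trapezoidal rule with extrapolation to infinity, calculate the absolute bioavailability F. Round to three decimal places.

Trapezoidal AUC_0→9 (oral capsule):
  [0→0.5]: (0.0+169.6)/2 × 0.5 = 42.4
  [0.5→6.5]: (169.6+354.7)/2 × 6 = 1572.9
  [6.5→7]: (354.7+339.3)/2 × 0.5 = 173.5
  [7→9]: (339.3+280.8)/2 × 2 = 620.1
  Sum = 2408.9 µg/L·hr
Tail: C_last/k_e = 280.8/0.1 = 2808.000
AUC_0→∞ (oral capsule) = 2408.9 + 2808.000 = 5216.9 µg/L·hr
F = (AUC_ev/D_ev)/(AUC_iv/D_iv) = (5216.9/40)/(6060/20) = 130.4225/303 = 0.4304

F = 0.430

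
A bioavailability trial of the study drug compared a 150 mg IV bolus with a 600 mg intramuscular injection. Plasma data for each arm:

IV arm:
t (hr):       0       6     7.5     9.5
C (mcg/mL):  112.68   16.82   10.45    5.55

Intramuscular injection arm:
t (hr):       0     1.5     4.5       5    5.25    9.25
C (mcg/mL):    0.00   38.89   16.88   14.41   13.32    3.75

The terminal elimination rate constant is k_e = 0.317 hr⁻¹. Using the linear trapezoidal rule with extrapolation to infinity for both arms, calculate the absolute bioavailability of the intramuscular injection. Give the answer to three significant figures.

F = 0.0961

Trapezoidal AUC_0→9.5 (IV):
  [0→6]: (112.68+16.82)/2 × 6 = 388.5
  [6→7.5]: (16.82+10.45)/2 × 1.5 = 20.4525
  [7.5→9.5]: (10.45+5.55)/2 × 2 = 16.0
  Sum = 424.9525 mcg/mL·hr
IV tail: 5.55/0.317 = 17.508; AUC_iv,0→∞ = 424.9525 + 17.508 = 442.4605 mcg/mL·hr
Trapezoidal AUC_0→9.25 (intramuscular injection):
  [0→1.5]: (0.00+38.89)/2 × 1.5 = 29.1675
  [1.5→4.5]: (38.89+16.88)/2 × 3 = 83.655
  [4.5→5]: (16.88+14.41)/2 × 0.5 = 7.8225
  [5→5.25]: (14.41+13.32)/2 × 0.25 = 3.46625
  [5.25→9.25]: (13.32+3.75)/2 × 4 = 34.14
  Sum = 158.25125 mcg/mL·hr
intramuscular injection tail: 3.75/0.317 = 11.830; AUC_ev,0→∞ = 158.25125 + 11.830 = 170.08125 mcg/mL·hr
F = (AUC_ev/D_ev)/(AUC_iv/D_iv) = (170.08125/600)/(442.4605/150) = 0.28346875/2.94974 = 0.0961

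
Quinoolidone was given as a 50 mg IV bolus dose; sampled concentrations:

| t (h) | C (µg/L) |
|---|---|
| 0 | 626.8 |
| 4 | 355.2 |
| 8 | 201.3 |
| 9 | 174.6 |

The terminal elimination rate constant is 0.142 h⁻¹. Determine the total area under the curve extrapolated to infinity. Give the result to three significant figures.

Trapezoidal AUC_0→9:
  [0→4]: (626.8+355.2)/2 × 4 = 1964.0
  [4→8]: (355.2+201.3)/2 × 4 = 1113.0
  [8→9]: (201.3+174.6)/2 × 1 = 187.95
  Sum = 3264.95 µg/L·h
Extrapolated tail: C_last / k_e = 174.6 / 0.142 = 1229.577
AUC_0→∞ = 3264.95 + 1229.577 = 4494.527 µg/L·h

AUC = 4490 µg/L·h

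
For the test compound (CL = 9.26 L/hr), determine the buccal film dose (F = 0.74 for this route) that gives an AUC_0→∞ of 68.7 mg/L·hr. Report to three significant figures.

Dose = CL × AUC_0→∞ / F
     = 9.26 × 68.7 / 0.74 = 859.678 mg

Dose = 860 mg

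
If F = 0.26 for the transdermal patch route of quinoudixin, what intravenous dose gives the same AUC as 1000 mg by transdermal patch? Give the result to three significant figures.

D_iv = 260 mg

Systemic exposure from an extravascular dose = F × D_ev, so the equivalent IV dose is F × D_ev.
D_iv = F × D_ev = 0.26 × 1000 = 260 mg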